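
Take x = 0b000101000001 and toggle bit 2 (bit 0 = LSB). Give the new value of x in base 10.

x = 000101000001
bit 2 is currently 0; toggle it via x ^ (1 << 2) = x ^ 4
→ 000101000101 = 325

325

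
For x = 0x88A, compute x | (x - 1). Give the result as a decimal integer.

x = 100010001010 = 2186
x - 1 = 100010001001
OR    = 100010001011 = 2187
(x | (x - 1) sets all bits below the lowest set bit.)

2187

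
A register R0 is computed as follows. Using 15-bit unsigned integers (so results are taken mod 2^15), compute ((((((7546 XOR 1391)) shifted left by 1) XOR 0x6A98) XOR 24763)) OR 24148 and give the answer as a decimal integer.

32349

7546 = 001110101111010
1391 = 000010101101111
→ XOR → 001100000010101 = 6165
→ shifted left by 1 (mod 2^15) → 011000000101010 = 12330
0x6A98 = 110101010011000
→ XOR → 101101010110010 = 23218
24763 = 110000010111011
→ XOR → 011101000001001 = 14857
24148 = 101111001010100
→ OR → 111111001011101 = 32349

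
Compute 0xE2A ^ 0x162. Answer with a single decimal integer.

3912

0xE2A = 111000101010
0x162 = 000101100010
XOR → 111101001000 = 3912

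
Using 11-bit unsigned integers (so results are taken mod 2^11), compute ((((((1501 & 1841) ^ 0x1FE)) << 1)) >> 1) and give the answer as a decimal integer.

1501 = 10111011101
1841 = 11100110001
→ & → 10100010001 = 1297
0x1FE = 00111111110
→ ^ → 10011101111 = 1263
→ << 1 (mod 2^11) → 00111011110 = 478
→ >> 1 → 00011101111 = 239

239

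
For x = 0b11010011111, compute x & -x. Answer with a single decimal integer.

1

x = 11010011111 = 1695
-x (two's complement) = …00101100001
AND   = 00000000001 = 1
(x & -x isolates the lowest set bit of x.)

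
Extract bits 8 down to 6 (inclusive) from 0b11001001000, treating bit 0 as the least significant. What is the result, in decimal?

1

v = 11001001000
Shift right by 6: 11001
Mask low 3 bits: 001 = 1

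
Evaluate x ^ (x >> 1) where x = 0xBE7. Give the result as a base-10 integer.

x = 101111100111 = 3047
x>>1 = 010111110011
XOR  = 111000010100 = 3604
(x ^ (x >> 1) gives the standard binary-reflected Gray code of x.)

3604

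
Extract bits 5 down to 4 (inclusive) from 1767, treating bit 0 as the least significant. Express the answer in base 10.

2

v = 011011100111
Shift right by 4: 01101110
Mask low 2 bits: 10 = 2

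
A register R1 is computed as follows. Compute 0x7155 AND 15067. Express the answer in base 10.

0x7155 = 111000101010101
15067 = 011101011011011
AND → 011000001010001 = 12369

12369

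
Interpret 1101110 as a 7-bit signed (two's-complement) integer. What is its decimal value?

pattern = 1101110 (MSB is 1 ⇒ negative)
Invert: 0010001, add 1 → 0010010 = 18, so the value is -18.
(Equivalently: 110 - 2^7 = 110 - 128 = -18.)

-18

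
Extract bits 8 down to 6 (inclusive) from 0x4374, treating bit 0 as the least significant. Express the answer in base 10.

5

v = 100001101110100
Shift right by 6: 100001101
Mask low 3 bits: 101 = 5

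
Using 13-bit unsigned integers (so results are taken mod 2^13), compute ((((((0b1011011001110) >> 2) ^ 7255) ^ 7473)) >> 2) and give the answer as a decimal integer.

309

0b1011011001110 = 1011011001110
→ >> 2 → 0010110110011 = 1459
7255 = 1110001010111
→ ^ → 1100111100100 = 6628
7473 = 1110100110001
→ ^ → 0010011010101 = 1237
→ >> 2 → 0000100110101 = 309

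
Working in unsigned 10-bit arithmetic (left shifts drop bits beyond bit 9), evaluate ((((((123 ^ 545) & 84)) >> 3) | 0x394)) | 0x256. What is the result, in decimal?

990

123 = 0001111011
545 = 1000100001
→ ^ → 1001011010 = 602
84 = 0001010100
→ & → 0001010000 = 80
→ >> 3 → 0000001010 = 10
0x394 = 1110010100
→ | → 1110011110 = 926
0x256 = 1001010110
→ | → 1111011110 = 990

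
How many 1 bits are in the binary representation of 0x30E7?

8

0x30E7 = 11000011100111
Count the 1s: 1 + 1 + 1 + 1 + 1 + 1 + 1 + 1 = 8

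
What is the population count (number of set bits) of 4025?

4025 = 111110111001
Count the 1s: 1 + 1 + 1 + 1 + 1 + 1 + 1 + 1 + 1 = 9

9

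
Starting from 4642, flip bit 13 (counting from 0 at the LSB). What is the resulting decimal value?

12834

x = 001001000100010
bit 13 is currently 0; toggle it via x ^ (1 << 13) = x ^ 8192
→ 011001000100010 = 12834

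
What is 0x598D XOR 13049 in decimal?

0x598D = 101100110001101
13049 = 011001011111001
XOR → 110101101110100 = 27508

27508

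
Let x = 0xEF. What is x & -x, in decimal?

1

x = 11101111 = 239
-x (two's complement) = …00010001
AND   = 00000001 = 1
(x & -x isolates the lowest set bit of x.)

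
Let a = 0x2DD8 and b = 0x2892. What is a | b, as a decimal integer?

11738

0x2DD8 = 10110111011000
0x2892 = 10100010010010
 OR → 10110111011010 = 11738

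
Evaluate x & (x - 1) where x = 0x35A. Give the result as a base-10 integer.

x = 1101011010 = 858
x - 1 = 1101011001
AND   = 1101011000 = 856
(x & (x - 1) clears the lowest set bit of x.)

856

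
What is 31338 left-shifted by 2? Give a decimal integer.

125352

31338 = 00111101001101010
shift left by 2 → 11110100110101000 = 125352
(equivalently, 31338 × 2^2 = 31338 × 4)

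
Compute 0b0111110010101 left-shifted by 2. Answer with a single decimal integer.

15956

x = 00111110010101
shift left by 2 → 11111001010100 = 15956
(equivalently, 3989 × 2^2 = 3989 × 4)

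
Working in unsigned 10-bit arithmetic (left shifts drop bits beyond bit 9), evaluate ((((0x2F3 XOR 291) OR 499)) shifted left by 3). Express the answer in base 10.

0x2F3 = 1011110011
291 = 0100100011
→ XOR → 1111010000 = 976
499 = 0111110011
→ OR → 1111110011 = 1011
→ shifted left by 3 (mod 2^10) → 1110011000 = 920

920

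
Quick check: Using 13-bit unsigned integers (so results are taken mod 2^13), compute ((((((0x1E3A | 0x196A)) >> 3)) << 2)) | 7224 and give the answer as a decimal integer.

8124

0x1E3A = 1111000111010
0x196A = 1100101101010
→ | → 1111101111010 = 8058
→ >> 3 → 0001111101111 = 1007
→ << 2 (mod 2^13) → 0111110111100 = 4028
7224 = 1110000111000
→ | → 1111110111100 = 8124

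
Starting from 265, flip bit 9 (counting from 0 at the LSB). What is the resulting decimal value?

777

x = 0100001001
bit 9 is currently 0; toggle it via x ^ (1 << 9) = x ^ 512
→ 1100001001 = 777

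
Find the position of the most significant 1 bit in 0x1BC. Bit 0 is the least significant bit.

0x1BC = 110111100
The topmost 1 is at position 8 (since 2^8 = 256 ≤ 444 < 512).

8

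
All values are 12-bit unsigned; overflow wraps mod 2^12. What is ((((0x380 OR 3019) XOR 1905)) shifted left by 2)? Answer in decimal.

0x380 = 001110000000
3019 = 101111001011
→ OR → 101111001011 = 3019
1905 = 011101110001
→ XOR → 110010111010 = 3258
→ shifted left by 2 (mod 2^12) → 001011101000 = 744

744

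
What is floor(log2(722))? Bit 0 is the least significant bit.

9

722 = 1011010010
The topmost 1 is at position 9 (since 2^9 = 512 ≤ 722 < 1024).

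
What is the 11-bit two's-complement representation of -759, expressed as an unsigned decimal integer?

759 in 11 bits: 01011110111
Invert: 10100001000
Add 1:  10100001001 = 1289
(Check: 2^11 - 759 = 2048 - 759 = 1289.)

1289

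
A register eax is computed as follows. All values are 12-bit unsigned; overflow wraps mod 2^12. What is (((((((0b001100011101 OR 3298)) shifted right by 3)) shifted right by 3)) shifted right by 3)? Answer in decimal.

0b001100011101 = 001100011101
3298 = 110011100010
→ OR → 111111111111 = 4095
→ shifted right by 3 → 000111111111 = 511
→ shifted right by 3 → 000000111111 = 63
→ shifted right by 3 → 000000000111 = 7

7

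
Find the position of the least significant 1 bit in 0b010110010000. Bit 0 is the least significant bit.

0b010110010000 = 10110010000
Trailing zeros: 4, so the lowest set bit is bit 4 (value 16).

4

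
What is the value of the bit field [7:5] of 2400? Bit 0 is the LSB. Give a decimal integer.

v = 100101100000
Shift right by 5: 1001011
Mask low 3 bits: 011 = 3

3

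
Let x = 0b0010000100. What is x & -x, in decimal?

4

x = 10000100 = 132
-x (two's complement) = …01111100
AND   = 00000100 = 4
(x & -x isolates the lowest set bit of x.)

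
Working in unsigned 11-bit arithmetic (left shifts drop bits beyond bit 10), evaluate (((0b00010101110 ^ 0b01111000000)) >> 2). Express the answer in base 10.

0b00010101110 = 00010101110
0b01111000000 = 01111000000
→ ^ → 01101101110 = 878
→ >> 2 → 00011011011 = 219

219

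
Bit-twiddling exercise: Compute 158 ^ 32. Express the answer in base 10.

190

158 = 10011110
32 = 00100000
XOR → 10111110 = 190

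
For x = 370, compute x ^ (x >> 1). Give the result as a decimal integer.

459

x = 101110010 = 370
x>>1 = 010111001
XOR  = 111001011 = 459
(x ^ (x >> 1) gives the standard binary-reflected Gray code of x.)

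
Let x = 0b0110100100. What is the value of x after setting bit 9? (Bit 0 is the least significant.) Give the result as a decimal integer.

x = 0110100100
bit 9 is currently 0; set it via x | (1 << 9) = x | 512
→ 1110100100 = 932

932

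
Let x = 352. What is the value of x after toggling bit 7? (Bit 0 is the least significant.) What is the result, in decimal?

x = 0101100000
bit 7 is currently 0; toggle it via x ^ (1 << 7) = x ^ 128
→ 0111100000 = 480

480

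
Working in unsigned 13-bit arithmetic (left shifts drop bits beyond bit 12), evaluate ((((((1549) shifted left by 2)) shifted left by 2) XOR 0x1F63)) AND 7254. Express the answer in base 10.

1549 = 0011000001101
→ shifted left by 2 (mod 2^13) → 1100000110100 = 6196
→ shifted left by 2 (mod 2^13) → 0000011010000 = 208
0x1F63 = 1111101100011
→ XOR → 1111110110011 = 8115
7254 = 1110001010110
→ AND → 1110000010010 = 7186

7186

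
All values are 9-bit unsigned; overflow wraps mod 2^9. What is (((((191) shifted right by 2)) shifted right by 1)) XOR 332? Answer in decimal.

191 = 010111111
→ shifted right by 2 → 000101111 = 47
→ shifted right by 1 → 000010111 = 23
332 = 101001100
→ XOR → 101011011 = 347

347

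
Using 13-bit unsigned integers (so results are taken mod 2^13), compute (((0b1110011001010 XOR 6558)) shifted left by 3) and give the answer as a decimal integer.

0b1110011001010 = 1110011001010
6558 = 1100110011110
→ XOR → 0010101010100 = 1364
→ shifted left by 3 (mod 2^13) → 0101010100000 = 2720

2720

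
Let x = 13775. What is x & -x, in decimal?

1

x = 11010111001111 = 13775
-x (two's complement) = …00101000110001
AND   = 00000000000001 = 1
(x & -x isolates the lowest set bit of x.)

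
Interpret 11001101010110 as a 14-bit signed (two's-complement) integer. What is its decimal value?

-3242

pattern = 11001101010110 (MSB is 1 ⇒ negative)
Invert: 00110010101001, add 1 → 00110010101010 = 3242, so the value is -3242.
(Equivalently: 13142 - 2^14 = 13142 - 16384 = -3242.)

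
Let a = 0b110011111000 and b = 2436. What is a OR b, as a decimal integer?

3580

a = 110011111000
2436 = 100110000100
 OR → 110111111100 = 3580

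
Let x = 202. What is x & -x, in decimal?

2

x = 11001010 = 202
-x (two's complement) = …00110110
AND   = 00000010 = 2
(x & -x isolates the lowest set bit of x.)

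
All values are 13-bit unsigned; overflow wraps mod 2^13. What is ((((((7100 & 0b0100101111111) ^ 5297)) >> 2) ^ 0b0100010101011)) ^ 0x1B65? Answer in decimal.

7100 = 1101110111100
0b0100101111111 = 0100101111111
→ & → 0100100111100 = 2364
5297 = 1010010110001
→ ^ → 1110110001101 = 7565
→ >> 2 → 0011101100011 = 1891
0b0100010101011 = 0100010101011
→ ^ → 0111111001000 = 4040
0x1B65 = 1101101100101
→ ^ → 1010010101101 = 5293

5293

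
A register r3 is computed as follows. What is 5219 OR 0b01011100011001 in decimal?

5219 = 1010001100011
b = 1011100011001
 OR → 1011101111011 = 6011

6011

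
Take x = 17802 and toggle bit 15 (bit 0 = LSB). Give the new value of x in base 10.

50570

x = 0100010110001010
bit 15 is currently 0; toggle it via x ^ (1 << 15) = x ^ 32768
→ 1100010110001010 = 50570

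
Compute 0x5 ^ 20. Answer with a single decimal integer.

0x5 = 00101
20 = 10100
XOR → 10001 = 17

17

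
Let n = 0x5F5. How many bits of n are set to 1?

8

0x5F5 = 10111110101
Count the 1s: 1 + 1 + 1 + 1 + 1 + 1 + 1 + 1 = 8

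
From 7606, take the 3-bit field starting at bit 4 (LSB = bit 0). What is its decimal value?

v = 01110110110110
Shift right by 4: 0111011011
Mask low 3 bits: 011 = 3

3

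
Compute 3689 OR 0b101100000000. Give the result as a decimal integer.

3689 = 111001101001
b = 101100000000
 OR → 111101101001 = 3945

3945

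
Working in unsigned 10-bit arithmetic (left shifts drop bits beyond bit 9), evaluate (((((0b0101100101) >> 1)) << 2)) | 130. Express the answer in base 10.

714

0b0101100101 = 0101100101
→ >> 1 → 0010110010 = 178
→ << 2 (mod 2^10) → 1011001000 = 712
130 = 0010000010
→ | → 1011001010 = 714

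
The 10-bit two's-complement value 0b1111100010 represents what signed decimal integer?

pattern = 1111100010 (MSB is 1 ⇒ negative)
Invert: 0000011101, add 1 → 0000011110 = 30, so the value is -30.
(Equivalently: 994 - 2^10 = 994 - 1024 = -30.)

-30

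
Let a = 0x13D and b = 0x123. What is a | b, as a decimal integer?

0x13D = 100111101
0x123 = 100100011
 OR → 100111111 = 319

319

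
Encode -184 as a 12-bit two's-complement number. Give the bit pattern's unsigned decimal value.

184 in 12 bits: 000010111000
Invert: 111101000111
Add 1:  111101001000 = 3912
(Check: 2^12 - 184 = 4096 - 184 = 3912.)

3912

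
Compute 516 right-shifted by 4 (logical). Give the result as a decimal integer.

516 = 1000000100
shift right by 4 → 0000100000 = 32
(equivalently, floor(516 / 16))

32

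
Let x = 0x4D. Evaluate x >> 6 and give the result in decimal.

1

0x4D = 1001101
shift right by 6 → 0000001 = 1
(equivalently, floor(77 / 64))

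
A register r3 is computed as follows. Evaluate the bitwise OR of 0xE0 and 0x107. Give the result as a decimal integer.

0xE0 = 011100000
0x107 = 100000111
 OR → 111100111 = 487

487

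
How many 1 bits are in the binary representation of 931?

6

931 = 1110100011
Count the 1s: 1 + 1 + 1 + 1 + 1 + 1 = 6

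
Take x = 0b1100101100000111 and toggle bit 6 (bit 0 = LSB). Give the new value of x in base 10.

x = 1100101100000111
bit 6 is currently 0; toggle it via x ^ (1 << 6) = x ^ 64
→ 1100101101000111 = 52039

52039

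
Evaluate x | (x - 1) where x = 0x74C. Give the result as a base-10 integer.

x = 11101001100 = 1868
x - 1 = 11101001011
OR    = 11101001111 = 1871
(x | (x - 1) sets all bits below the lowest set bit.)

1871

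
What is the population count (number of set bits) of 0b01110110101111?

10

n = 1110110101111
Count the 1s: 1 + 1 + 1 + 1 + 1 + 1 + 1 + 1 + 1 + 1 = 10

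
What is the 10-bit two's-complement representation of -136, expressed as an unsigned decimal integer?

136 in 10 bits: 0010001000
Invert: 1101110111
Add 1:  1101111000 = 888
(Check: 2^10 - 136 = 1024 - 136 = 888.)

888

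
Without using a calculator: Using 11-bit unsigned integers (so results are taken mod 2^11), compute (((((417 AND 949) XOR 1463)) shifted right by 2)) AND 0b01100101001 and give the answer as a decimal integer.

417 = 00110100001
949 = 01110110101
→ AND → 00110100001 = 417
1463 = 10110110111
→ XOR → 10000010110 = 1046
→ shifted right by 2 → 00100000101 = 261
0b01100101001 = 01100101001
→ AND → 00100000001 = 257

257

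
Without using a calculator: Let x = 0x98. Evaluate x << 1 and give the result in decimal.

304

0x98 = 010011000
shift left by 1 → 100110000 = 304
(equivalently, 152 × 2^1 = 152 × 2)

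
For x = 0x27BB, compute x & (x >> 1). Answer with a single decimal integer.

921

x = 10011110111011 = 10171
x>>1 = 01001111011101
AND  = 00001110011001 = 921
(x & (x >> 1) has a 1 wherever x has two consecutive 1 bits.)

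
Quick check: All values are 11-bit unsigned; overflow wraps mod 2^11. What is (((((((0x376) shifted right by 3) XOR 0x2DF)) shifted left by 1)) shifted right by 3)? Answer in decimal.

172

0x376 = 01101110110
→ shifted right by 3 → 00001101110 = 110
0x2DF = 01011011111
→ XOR → 01010110001 = 689
→ shifted left by 1 (mod 2^11) → 10101100010 = 1378
→ shifted right by 3 → 00010101100 = 172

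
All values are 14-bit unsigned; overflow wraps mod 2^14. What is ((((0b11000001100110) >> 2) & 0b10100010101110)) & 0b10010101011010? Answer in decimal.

0b11000001100110 = 11000001100110
→ >> 2 → 00110000011001 = 3097
0b10100010101110 = 10100010101110
→ & → 00100000001000 = 2056
0b10010101011010 = 10010101011010
→ & → 00000000001000 = 8

8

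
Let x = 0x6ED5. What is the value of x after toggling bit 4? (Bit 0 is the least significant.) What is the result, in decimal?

28357

x = 110111011010101
bit 4 is currently 1; toggle it via x ^ (1 << 4) = x ^ 16
→ 110111011000101 = 28357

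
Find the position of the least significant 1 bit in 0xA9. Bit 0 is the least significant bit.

0xA9 = 10101001
Trailing zeros: 0, so the lowest set bit is bit 0 (value 1).

0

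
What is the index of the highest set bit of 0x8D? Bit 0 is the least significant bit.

7

0x8D = 10001101
The topmost 1 is at position 7 (since 2^7 = 128 ≤ 141 < 256).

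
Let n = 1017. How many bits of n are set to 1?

8

1017 = 1111111001
Count the 1s: 1 + 1 + 1 + 1 + 1 + 1 + 1 + 1 = 8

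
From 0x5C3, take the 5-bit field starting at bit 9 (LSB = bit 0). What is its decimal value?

2

v = 00010111000011
Shift right by 9: 00010
Mask low 5 bits: 00010 = 2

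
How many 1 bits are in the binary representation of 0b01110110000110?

n = 1110110000110
Count the 1s: 1 + 1 + 1 + 1 + 1 + 1 + 1 = 7

7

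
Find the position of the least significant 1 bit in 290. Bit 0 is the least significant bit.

1

290 = 100100010
Trailing zeros: 1, so the lowest set bit is bit 1 (value 2).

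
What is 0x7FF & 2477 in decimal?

0x7FF = 011111111111
2477 = 100110101101
AND → 000110101101 = 429

429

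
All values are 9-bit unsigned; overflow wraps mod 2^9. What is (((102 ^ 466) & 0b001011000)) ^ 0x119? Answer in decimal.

102 = 001100110
466 = 111010010
→ ^ → 110110100 = 436
0b001011000 = 001011000
→ & → 000010000 = 16
0x119 = 100011001
→ ^ → 100001001 = 265

265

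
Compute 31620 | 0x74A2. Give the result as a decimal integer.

31620 = 111101110000100
0x74A2 = 111010010100010
 OR → 111111110100110 = 32678

32678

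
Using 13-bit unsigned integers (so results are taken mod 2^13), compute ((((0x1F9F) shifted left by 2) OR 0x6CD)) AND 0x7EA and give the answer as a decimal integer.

0x1F9F = 1111110011111
→ shifted left by 2 (mod 2^13) → 1111001111100 = 7804
0x6CD = 0011011001101
→ OR → 1111011111101 = 7933
0x7EA = 0011111101010
→ AND → 0011011101000 = 1768

1768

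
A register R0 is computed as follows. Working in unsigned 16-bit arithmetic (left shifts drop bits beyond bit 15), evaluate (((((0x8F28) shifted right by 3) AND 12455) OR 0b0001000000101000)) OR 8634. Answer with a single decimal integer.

12735

0x8F28 = 1000111100101000
→ shifted right by 3 → 0001000111100101 = 4581
12455 = 0011000010100111
→ AND → 0001000010100101 = 4261
0b0001000000101000 = 0001000000101000
→ OR → 0001000010101101 = 4269
8634 = 0010000110111010
→ OR → 0011000110111111 = 12735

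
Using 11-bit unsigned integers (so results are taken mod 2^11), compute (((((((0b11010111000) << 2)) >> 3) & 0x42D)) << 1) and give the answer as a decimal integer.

0b11010111000 = 11010111000
→ << 2 (mod 2^11) → 01011100000 = 736
→ >> 3 → 00001011100 = 92
0x42D = 10000101101
→ & → 00000001100 = 12
→ << 1 (mod 2^11) → 00000011000 = 24

24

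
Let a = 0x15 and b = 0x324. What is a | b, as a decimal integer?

0x15 = 0000010101
0x324 = 1100100100
 OR → 1100110101 = 821

821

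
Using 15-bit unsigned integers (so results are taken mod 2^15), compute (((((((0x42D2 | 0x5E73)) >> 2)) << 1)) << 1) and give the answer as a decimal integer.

24304

0x42D2 = 100001011010010
0x5E73 = 101111001110011
→ | → 101111011110011 = 24307
→ >> 2 → 001011110111100 = 6076
→ << 1 (mod 2^15) → 010111101111000 = 12152
→ << 1 (mod 2^15) → 101111011110000 = 24304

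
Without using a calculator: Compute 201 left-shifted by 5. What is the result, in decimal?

6432

201 = 0000011001001
shift left by 5 → 1100100100000 = 6432
(equivalently, 201 × 2^5 = 201 × 32)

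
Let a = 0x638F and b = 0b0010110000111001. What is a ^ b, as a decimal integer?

20406

0x638F = 110001110001111
b = 010110000111001
XOR → 100111110110110 = 20406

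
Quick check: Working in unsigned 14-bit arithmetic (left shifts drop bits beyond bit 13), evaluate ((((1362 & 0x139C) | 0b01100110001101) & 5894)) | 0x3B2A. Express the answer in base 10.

15150

1362 = 00010101010010
0x139C = 01001110011100
→ & → 00000100010000 = 272
0b01100110001101 = 01100110001101
→ | → 01100110011101 = 6557
5894 = 01011100000110
→ & → 01000100000100 = 4356
0x3B2A = 11101100101010
→ | → 11101100101110 = 15150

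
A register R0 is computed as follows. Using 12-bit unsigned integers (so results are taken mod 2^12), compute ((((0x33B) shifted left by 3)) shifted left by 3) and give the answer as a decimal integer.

0x33B = 001100111011
→ shifted left by 3 (mod 2^12) → 100111011000 = 2520
→ shifted left by 3 (mod 2^12) → 111011000000 = 3776

3776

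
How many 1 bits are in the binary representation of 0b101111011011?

9

n = 101111011011
Count the 1s: 1 + 1 + 1 + 1 + 1 + 1 + 1 + 1 + 1 = 9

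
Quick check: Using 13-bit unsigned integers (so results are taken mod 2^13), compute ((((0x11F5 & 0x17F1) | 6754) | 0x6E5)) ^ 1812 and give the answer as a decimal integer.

0x11F5 = 1000111110101
0x17F1 = 1011111110001
→ & → 1000111110001 = 4593
6754 = 1101001100010
→ | → 1101111110011 = 7155
0x6E5 = 0011011100101
→ | → 1111111110111 = 8183
1812 = 0011100010100
→ ^ → 1100011100011 = 6371

6371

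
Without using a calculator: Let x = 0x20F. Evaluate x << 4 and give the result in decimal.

0x20F = 00001000001111
shift left by 4 → 10000011110000 = 8432
(equivalently, 527 × 2^4 = 527 × 16)

8432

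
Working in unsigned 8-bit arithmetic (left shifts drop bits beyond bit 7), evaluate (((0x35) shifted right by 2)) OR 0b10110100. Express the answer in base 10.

189

0x35 = 00110101
→ shifted right by 2 → 00001101 = 13
0b10110100 = 10110100
→ OR → 10111101 = 189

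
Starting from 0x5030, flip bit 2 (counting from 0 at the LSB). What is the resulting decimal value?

20532

x = 101000000110000
bit 2 is currently 0; toggle it via x ^ (1 << 2) = x ^ 4
→ 101000000110100 = 20532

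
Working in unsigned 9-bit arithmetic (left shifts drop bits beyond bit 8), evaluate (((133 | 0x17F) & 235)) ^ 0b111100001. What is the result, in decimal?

266

133 = 010000101
0x17F = 101111111
→ | → 111111111 = 511
235 = 011101011
→ & → 011101011 = 235
0b111100001 = 111100001
→ ^ → 100001010 = 266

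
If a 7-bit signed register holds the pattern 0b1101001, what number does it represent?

-23

pattern = 1101001 (MSB is 1 ⇒ negative)
Invert: 0010110, add 1 → 0010111 = 23, so the value is -23.
(Equivalently: 105 - 2^7 = 105 - 128 = -23.)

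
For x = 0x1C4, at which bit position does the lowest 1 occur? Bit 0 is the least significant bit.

2

0x1C4 = 111000100
Trailing zeros: 2, so the lowest set bit is bit 2 (value 4).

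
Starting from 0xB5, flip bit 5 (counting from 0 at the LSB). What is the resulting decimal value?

149

x = 10110101
bit 5 is currently 1; toggle it via x ^ (1 << 5) = x ^ 32
→ 10010101 = 149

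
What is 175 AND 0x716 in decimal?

175 = 00010101111
0x716 = 11100010110
AND → 00000000110 = 6

6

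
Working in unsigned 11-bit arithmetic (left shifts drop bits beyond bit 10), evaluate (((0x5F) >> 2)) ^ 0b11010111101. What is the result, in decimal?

0x5F = 00001011111
→ >> 2 → 00000010111 = 23
0b11010111101 = 11010111101
→ ^ → 11010101010 = 1706

1706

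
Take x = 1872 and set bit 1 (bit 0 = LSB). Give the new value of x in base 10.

x = 11101010000
bit 1 is currently 0; set it via x | (1 << 1) = x | 2
→ 11101010010 = 1874

1874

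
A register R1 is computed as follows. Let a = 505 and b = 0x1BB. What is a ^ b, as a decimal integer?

66

505 = 111111001
0x1BB = 110111011
XOR → 001000010 = 66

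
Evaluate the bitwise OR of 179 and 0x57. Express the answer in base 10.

179 = 10110011
0x57 = 01010111
 OR → 11110111 = 247

247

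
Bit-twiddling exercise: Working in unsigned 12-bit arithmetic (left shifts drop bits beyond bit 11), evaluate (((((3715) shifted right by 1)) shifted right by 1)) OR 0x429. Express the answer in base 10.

3715 = 111010000011
→ shifted right by 1 → 011101000001 = 1857
→ shifted right by 1 → 001110100000 = 928
0x429 = 010000101001
→ OR → 011110101001 = 1961

1961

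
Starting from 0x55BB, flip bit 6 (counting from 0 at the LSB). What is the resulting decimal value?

x = 101010110111011
bit 6 is currently 0; toggle it via x ^ (1 << 6) = x ^ 64
→ 101010111111011 = 22011

22011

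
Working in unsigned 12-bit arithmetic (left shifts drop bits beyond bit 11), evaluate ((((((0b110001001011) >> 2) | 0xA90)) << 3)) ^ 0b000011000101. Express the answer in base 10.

3157

0b110001001011 = 110001001011
→ >> 2 → 001100010010 = 786
0xA90 = 101010010000
→ | → 101110010010 = 2962
→ << 3 (mod 2^12) → 110010010000 = 3216
0b000011000101 = 000011000101
→ ^ → 110001010101 = 3157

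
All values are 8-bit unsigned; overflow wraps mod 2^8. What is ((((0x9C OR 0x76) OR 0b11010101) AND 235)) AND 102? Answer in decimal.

98

0x9C = 10011100
0x76 = 01110110
→ OR → 11111110 = 254
0b11010101 = 11010101
→ OR → 11111111 = 255
235 = 11101011
→ AND → 11101011 = 235
102 = 01100110
→ AND → 01100010 = 98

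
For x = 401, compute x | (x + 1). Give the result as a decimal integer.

403

x = 110010001 = 401
x + 1 = 110010010
OR    = 110010011 = 403
(x | (x + 1) sets the lowest cleared bit.)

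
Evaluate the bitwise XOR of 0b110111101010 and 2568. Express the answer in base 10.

2018

a = 110111101010
2568 = 101000001000
XOR → 011111100010 = 2018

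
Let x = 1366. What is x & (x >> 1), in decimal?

x = 10101010110 = 1366
x>>1 = 01010101011
AND  = 00000000010 = 2
(x & (x >> 1) has a 1 wherever x has two consecutive 1 bits.)

2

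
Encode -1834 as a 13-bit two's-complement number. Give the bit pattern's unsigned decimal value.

6358

1834 in 13 bits: 0011100101010
Invert: 1100011010101
Add 1:  1100011010110 = 6358
(Check: 2^13 - 1834 = 8192 - 1834 = 6358.)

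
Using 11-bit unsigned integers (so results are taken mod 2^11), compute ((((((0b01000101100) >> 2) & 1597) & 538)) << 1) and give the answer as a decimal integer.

0b01000101100 = 01000101100
→ >> 2 → 00010001011 = 139
1597 = 11000111101
→ & → 00000001001 = 9
538 = 01000011010
→ & → 00000001000 = 8
→ << 1 (mod 2^11) → 00000010000 = 16

16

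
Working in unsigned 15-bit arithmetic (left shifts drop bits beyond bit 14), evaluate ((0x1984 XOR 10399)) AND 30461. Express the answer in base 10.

12313

0x1984 = 001100110000100
10399 = 010100010011111
→ XOR → 011000100011011 = 12571
30461 = 111011011111101
→ AND → 011000000011001 = 12313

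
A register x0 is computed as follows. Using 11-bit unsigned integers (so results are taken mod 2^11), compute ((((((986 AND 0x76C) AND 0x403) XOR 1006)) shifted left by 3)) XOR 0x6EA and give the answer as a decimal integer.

986 = 01111011010
0x76C = 11101101100
→ AND → 01101001000 = 840
0x403 = 10000000011
→ AND → 00000000000 = 0
1006 = 01111101110
→ XOR → 01111101110 = 1006
→ shifted left by 3 (mod 2^11) → 11101110000 = 1904
0x6EA = 11011101010
→ XOR → 00110011010 = 410

410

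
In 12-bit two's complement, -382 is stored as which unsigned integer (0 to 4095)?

3714

382 in 12 bits: 000101111110
Invert: 111010000001
Add 1:  111010000010 = 3714
(Check: 2^12 - 382 = 4096 - 382 = 3714.)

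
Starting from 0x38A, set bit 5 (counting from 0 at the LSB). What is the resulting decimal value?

938

x = 001110001010
bit 5 is currently 0; set it via x | (1 << 5) = x | 32
→ 001110101010 = 938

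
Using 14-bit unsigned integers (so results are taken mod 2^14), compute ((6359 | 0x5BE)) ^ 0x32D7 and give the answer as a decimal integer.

6359 = 01100011010111
0x5BE = 00010110111110
→ | → 01110111111111 = 7679
0x32D7 = 11001011010111
→ ^ → 10111100101000 = 12072

12072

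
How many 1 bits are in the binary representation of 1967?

1967 = 11110101111
Count the 1s: 1 + 1 + 1 + 1 + 1 + 1 + 1 + 1 + 1 = 9

9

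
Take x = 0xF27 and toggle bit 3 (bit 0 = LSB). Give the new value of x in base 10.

3887

x = 111100100111
bit 3 is currently 0; toggle it via x ^ (1 << 3) = x ^ 8
→ 111100101111 = 3887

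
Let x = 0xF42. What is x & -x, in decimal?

2

x = 111101000010 = 3906
-x (two's complement) = …000010111110
AND   = 000000000010 = 2
(x & -x isolates the lowest set bit of x.)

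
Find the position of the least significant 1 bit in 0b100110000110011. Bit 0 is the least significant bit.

0

0b100110000110011 = 100110000110011
Trailing zeros: 0, so the lowest set bit is bit 0 (value 1).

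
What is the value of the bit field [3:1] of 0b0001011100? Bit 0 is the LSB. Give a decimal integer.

v = 0001011100
Shift right by 1: 000101110
Mask low 3 bits: 110 = 6

6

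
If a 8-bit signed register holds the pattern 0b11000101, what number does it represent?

-59

pattern = 11000101 (MSB is 1 ⇒ negative)
Invert: 00111010, add 1 → 00111011 = 59, so the value is -59.
(Equivalently: 197 - 2^8 = 197 - 256 = -59.)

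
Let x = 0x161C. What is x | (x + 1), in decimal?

5661

x = 1011000011100 = 5660
x + 1 = 1011000011101
OR    = 1011000011101 = 5661
(x | (x + 1) sets the lowest cleared bit.)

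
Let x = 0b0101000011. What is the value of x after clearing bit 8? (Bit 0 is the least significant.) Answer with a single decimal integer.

67

x = 0101000011
bit 8 is currently 1; clear it via x & ~(1 << 8) = x & ~256
→ 0001000011 = 67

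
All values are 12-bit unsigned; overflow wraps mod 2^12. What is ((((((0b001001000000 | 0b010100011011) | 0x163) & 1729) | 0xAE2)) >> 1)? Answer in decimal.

1905

0b001001000000 = 001001000000
0b010100011011 = 010100011011
→ | → 011101011011 = 1883
0x163 = 000101100011
→ | → 011101111011 = 1915
1729 = 011011000001
→ & → 011001000001 = 1601
0xAE2 = 101011100010
→ | → 111011100011 = 3811
→ >> 1 → 011101110001 = 1905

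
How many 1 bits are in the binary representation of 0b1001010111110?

8

n = 1001010111110
Count the 1s: 1 + 1 + 1 + 1 + 1 + 1 + 1 + 1 = 8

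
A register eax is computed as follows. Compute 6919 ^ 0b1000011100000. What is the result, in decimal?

3047

6919 = 1101100000111
b = 1000011100000
XOR → 0101111100111 = 3047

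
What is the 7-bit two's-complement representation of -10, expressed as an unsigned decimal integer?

118

10 in 7 bits: 0001010
Invert: 1110101
Add 1:  1110110 = 118
(Check: 2^7 - 10 = 128 - 10 = 118.)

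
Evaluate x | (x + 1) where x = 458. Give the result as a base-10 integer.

x = 111001010 = 458
x + 1 = 111001011
OR    = 111001011 = 459
(x | (x + 1) sets the lowest cleared bit.)

459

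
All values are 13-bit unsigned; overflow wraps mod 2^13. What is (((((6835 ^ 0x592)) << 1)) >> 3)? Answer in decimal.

968

6835 = 1101010110011
0x592 = 0010110010010
→ ^ → 1111100100001 = 7969
→ << 1 (mod 2^13) → 1111001000010 = 7746
→ >> 3 → 0001111001000 = 968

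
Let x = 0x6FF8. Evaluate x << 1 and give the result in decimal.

0x6FF8 = 0110111111111000
shift left by 1 → 1101111111110000 = 57328
(equivalently, 28664 × 2^1 = 28664 × 2)

57328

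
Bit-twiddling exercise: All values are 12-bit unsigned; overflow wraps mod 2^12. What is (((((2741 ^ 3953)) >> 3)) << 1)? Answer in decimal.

2741 = 101010110101
3953 = 111101110001
→ ^ → 010111000100 = 1476
→ >> 3 → 000010111000 = 184
→ << 1 (mod 2^12) → 000101110000 = 368

368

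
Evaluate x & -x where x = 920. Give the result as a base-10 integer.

8

x = 1110011000 = 920
-x (two's complement) = …0001101000
AND   = 0000001000 = 8
(x & -x isolates the lowest set bit of x.)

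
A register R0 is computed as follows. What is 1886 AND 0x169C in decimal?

1886 = 0011101011110
0x169C = 1011010011100
AND → 0011000011100 = 1564

1564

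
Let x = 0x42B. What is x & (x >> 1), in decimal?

x = 10000101011 = 1067
x>>1 = 01000010101
AND  = 00000000001 = 1
(x & (x >> 1) has a 1 wherever x has two consecutive 1 bits.)

1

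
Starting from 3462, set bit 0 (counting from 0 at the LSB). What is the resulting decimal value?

x = 00110110000110
bit 0 is currently 0; set it via x | (1 << 0) = x | 1
→ 00110110000111 = 3463

3463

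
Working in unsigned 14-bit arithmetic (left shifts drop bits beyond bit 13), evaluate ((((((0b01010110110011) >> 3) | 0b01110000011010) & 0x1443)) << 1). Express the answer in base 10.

0b01010110110011 = 01010110110011
→ >> 3 → 00001010110110 = 694
0b01110000011010 = 01110000011010
→ | → 01111010111110 = 7870
0x1443 = 01010001000011
→ & → 01010000000010 = 5122
→ << 1 (mod 2^14) → 10100000000100 = 10244

10244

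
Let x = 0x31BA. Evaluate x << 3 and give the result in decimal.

0x31BA = 00011000110111010
shift left by 3 → 11000110111010000 = 101840
(equivalently, 12730 × 2^3 = 12730 × 8)

101840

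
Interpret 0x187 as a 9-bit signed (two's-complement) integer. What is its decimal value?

-121

pattern = 110000111 (MSB is 1 ⇒ negative)
Invert: 001111000, add 1 → 001111001 = 121, so the value is -121.
(Equivalently: 391 - 2^9 = 391 - 512 = -121.)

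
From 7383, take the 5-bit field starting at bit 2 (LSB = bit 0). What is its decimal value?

21

v = 01110011010111
Shift right by 2: 011100110101
Mask low 5 bits: 10101 = 21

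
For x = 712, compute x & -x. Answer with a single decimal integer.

8

x = 1011001000 = 712
-x (two's complement) = …0100111000
AND   = 0000001000 = 8
(x & -x isolates the lowest set bit of x.)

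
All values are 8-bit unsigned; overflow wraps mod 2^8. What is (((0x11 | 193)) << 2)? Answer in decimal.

68

0x11 = 00010001
193 = 11000001
→ | → 11010001 = 209
→ << 2 (mod 2^8) → 01000100 = 68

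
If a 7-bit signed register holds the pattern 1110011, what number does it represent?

-13

pattern = 1110011 (MSB is 1 ⇒ negative)
Invert: 0001100, add 1 → 0001101 = 13, so the value is -13.
(Equivalently: 115 - 2^7 = 115 - 128 = -13.)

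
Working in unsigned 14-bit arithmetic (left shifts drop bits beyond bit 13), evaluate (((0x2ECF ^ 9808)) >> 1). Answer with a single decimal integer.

0x2ECF = 10111011001111
9808 = 10011001010000
→ ^ → 00100010011111 = 2207
→ >> 1 → 00010001001111 = 1103

1103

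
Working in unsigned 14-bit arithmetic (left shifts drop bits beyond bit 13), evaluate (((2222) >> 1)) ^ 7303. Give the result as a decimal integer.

6352

2222 = 00100010101110
→ >> 1 → 00010001010111 = 1111
7303 = 01110010000111
→ ^ → 01100011010000 = 6352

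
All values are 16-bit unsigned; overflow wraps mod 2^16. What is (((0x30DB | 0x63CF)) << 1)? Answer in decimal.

59326

0x30DB = 0011000011011011
0x63CF = 0110001111001111
→ | → 0111001111011111 = 29663
→ << 1 (mod 2^16) → 1110011110111110 = 59326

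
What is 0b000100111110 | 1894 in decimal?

a = 00100111110
1894 = 11101100110
 OR → 11101111110 = 1918

1918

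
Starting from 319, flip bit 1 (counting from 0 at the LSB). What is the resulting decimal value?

x = 100111111
bit 1 is currently 1; toggle it via x ^ (1 << 1) = x ^ 2
→ 100111101 = 317

317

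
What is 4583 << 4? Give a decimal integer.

73328

4583 = 00001000111100111
shift left by 4 → 10001111001110000 = 73328
(equivalently, 4583 × 2^4 = 4583 × 16)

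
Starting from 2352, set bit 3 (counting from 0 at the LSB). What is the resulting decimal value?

x = 100100110000
bit 3 is currently 0; set it via x | (1 << 3) = x | 8
→ 100100111000 = 2360

2360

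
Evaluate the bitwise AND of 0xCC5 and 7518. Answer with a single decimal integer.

3140

0xCC5 = 0110011000101
7518 = 1110101011110
AND → 0110001000100 = 3140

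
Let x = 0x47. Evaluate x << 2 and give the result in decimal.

284

0x47 = 001000111
shift left by 2 → 100011100 = 284
(equivalently, 71 × 2^2 = 71 × 4)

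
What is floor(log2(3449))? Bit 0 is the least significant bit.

3449 = 110101111001
The topmost 1 is at position 11 (since 2^11 = 2048 ≤ 3449 < 4096).

11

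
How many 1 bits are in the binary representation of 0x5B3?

0x5B3 = 10110110011
Count the 1s: 1 + 1 + 1 + 1 + 1 + 1 + 1 = 7

7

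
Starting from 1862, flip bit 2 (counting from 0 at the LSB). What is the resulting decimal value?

1858

x = 000011101000110
bit 2 is currently 1; toggle it via x ^ (1 << 2) = x ^ 4
→ 000011101000010 = 1858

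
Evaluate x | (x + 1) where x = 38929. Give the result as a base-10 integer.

x = 1001100000010001 = 38929
x + 1 = 1001100000010010
OR    = 1001100000010011 = 38931
(x | (x + 1) sets the lowest cleared bit.)

38931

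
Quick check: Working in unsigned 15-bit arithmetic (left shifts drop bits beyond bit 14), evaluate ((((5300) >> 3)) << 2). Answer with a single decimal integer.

5300 = 001010010110100
→ >> 3 → 000001010010110 = 662
→ << 2 (mod 2^15) → 000101001011000 = 2648

2648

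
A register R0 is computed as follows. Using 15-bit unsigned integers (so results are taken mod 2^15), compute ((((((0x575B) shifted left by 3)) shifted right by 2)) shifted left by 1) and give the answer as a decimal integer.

7532

0x575B = 101011101011011
→ shifted left by 3 (mod 2^15) → 011101011011000 = 15064
→ shifted right by 2 → 000111010110110 = 3766
→ shifted left by 1 (mod 2^15) → 001110101101100 = 7532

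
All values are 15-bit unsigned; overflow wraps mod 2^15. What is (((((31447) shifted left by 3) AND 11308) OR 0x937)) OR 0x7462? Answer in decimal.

31447 = 111101011010111
→ shifted left by 3 (mod 2^15) → 101011010111000 = 22200
11308 = 010110000101100
→ AND → 000010000101000 = 1064
0x937 = 000100100110111
→ OR → 000110100111111 = 3391
0x7462 = 111010001100010
→ OR → 111110101111111 = 32127

32127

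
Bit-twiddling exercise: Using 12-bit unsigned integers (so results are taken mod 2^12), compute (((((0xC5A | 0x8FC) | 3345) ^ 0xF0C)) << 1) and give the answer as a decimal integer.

1510

0xC5A = 110001011010
0x8FC = 100011111100
→ | → 110011111110 = 3326
3345 = 110100010001
→ | → 110111111111 = 3583
0xF0C = 111100001100
→ ^ → 001011110011 = 755
→ << 1 (mod 2^12) → 010111100110 = 1510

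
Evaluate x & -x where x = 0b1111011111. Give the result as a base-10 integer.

1

x = 1111011111 = 991
-x (two's complement) = …0000100001
AND   = 0000000001 = 1
(x & -x isolates the lowest set bit of x.)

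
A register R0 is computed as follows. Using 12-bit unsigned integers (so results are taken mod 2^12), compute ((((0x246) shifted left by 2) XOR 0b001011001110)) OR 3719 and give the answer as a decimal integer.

4055

0x246 = 001001000110
→ shifted left by 2 (mod 2^12) → 100100011000 = 2328
0b001011001110 = 001011001110
→ XOR → 101111010110 = 3030
3719 = 111010000111
→ OR → 111111010111 = 4055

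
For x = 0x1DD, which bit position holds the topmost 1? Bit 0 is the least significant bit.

0x1DD = 111011101
The topmost 1 is at position 8 (since 2^8 = 256 ≤ 477 < 512).

8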